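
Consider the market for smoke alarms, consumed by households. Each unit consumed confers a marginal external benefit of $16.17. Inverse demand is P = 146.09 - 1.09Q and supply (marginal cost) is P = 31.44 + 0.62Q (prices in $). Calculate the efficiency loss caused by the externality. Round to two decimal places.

DWL = $76.45

Market equilibrium (private): 31.44 + 0.62Q = 146.09 - 1.09Q → Q_m = 67.0468.
Social marginal benefit = demand + MEB = 162.26 - 1.09Q.
Set SMB = MC: 162.26 - 1.09Q = 31.44 + 0.62Q → Q* = 76.5029.
Height of the DWL triangle at Q_m is SMB(Q_m) − MC(Q_m) = MEB(Q_m) = 16.1700.
DWL = ½ × 9.4561 × 16.1700 = 76.4526.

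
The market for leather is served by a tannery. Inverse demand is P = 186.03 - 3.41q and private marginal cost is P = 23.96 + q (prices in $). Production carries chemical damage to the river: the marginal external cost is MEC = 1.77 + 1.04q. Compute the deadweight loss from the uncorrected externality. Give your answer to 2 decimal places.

Market equilibrium (private): 23.96 + q = 186.03 - 3.41q → q_m = 36.7506.
Social marginal cost = private MC + MEC = 25.73 + 2.04q.
Set SMC = demand: 25.73 + 2.04q = 186.03 - 3.41q → q* = 29.4128.
Height of the DWL triangle at q_m is SMC(q_m) − demand(q_m) = MEC(q_m) = 39.9906.
DWL = ½ × 7.3378 × 39.9906 = 146.7215.

DWL = $146.72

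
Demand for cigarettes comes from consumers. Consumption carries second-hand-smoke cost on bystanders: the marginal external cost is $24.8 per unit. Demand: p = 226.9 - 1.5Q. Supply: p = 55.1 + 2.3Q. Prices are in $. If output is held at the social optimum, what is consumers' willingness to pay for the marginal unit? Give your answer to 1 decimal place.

P = $168.9

Social marginal benefit = demand − MEC = 202.1 - 1.5Q.
Set SMB = MC: 202.1 - 1.5Q = 55.1 + 2.3Q → Q* = 38.6842.
Consumer price on the demand curve at Q*: 226.9 − 1.5×38.6842 = 168.8737.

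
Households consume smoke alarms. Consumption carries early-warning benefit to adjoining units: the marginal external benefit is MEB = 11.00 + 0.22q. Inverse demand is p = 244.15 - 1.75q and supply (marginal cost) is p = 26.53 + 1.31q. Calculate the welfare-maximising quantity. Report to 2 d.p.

Social marginal benefit = demand + MEB = 255.15 - 1.53q.
Set SMB = MC: 255.15 - 1.53q = 26.53 + 1.31q → q* = 80.5000.

q* = 80.50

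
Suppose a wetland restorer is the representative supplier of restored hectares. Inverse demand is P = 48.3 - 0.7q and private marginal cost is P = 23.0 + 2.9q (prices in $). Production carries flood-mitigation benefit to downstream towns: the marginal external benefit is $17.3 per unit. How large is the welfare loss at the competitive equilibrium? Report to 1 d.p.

Market equilibrium (private): 23.0 + 2.9q = 48.3 - 0.7q → q_m = 7.0278.
Social marginal cost = private MC − MEB = 5.7 + 2.9q.
Set SMC = demand: 5.7 + 2.9q = 48.3 - 0.7q → q* = 11.8333.
Between q* and q_m the wedge demand − SMC runs linearly from 0 to MEB(q_m), so the loss is a triangle.
DWL = ½ × 4.8055 × 17.3000 = 41.5676.

DWL = $41.6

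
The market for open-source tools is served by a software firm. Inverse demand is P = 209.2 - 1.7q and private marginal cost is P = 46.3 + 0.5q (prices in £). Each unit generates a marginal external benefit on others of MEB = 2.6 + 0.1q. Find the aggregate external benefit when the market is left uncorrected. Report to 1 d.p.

£466.7

Market equilibrium (private): 46.3 + 0.5q = 209.2 - 1.7q → q_m = 74.0455.
Total external benefit = ∫₀^{q_m} (2.6 + 0.1q) dq = 2.6×74.0455 + ½×0.1×74.0455² = 466.6551.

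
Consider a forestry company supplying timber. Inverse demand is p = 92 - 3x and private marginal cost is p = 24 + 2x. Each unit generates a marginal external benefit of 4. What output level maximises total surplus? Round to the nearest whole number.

Social marginal cost = private MC − MEB = 20 + 2x.
Set SMC = demand: 20 + 2x = 92 - 3x → x* = 14.4000.

x* = 14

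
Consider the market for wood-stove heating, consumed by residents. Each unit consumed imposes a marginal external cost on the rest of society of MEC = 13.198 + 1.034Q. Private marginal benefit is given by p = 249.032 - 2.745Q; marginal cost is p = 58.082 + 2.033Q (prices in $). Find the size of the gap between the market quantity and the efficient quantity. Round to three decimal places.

Market equilibrium (private): 58.082 + 2.033Q = 249.032 - 2.745Q → Q_m = 39.9644.
Social marginal benefit = demand − MEC = 235.834 - 3.779Q.
Set SMB = MC: 235.834 - 3.779Q = 58.082 + 2.033Q → Q* = 30.5836.
Gap = |39.9644 − 30.5836| = 9.3808.

9.381 units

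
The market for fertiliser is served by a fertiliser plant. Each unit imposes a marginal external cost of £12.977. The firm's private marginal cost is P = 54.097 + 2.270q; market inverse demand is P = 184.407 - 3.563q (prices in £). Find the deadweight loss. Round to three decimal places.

DWL = £14.435

Market equilibrium (private): 54.097 + 2.270q = 184.407 - 3.563q → q_m = 22.3401.
Social marginal cost = private MC + MEC = 67.074 + 2.270q.
Set SMC = demand: 67.074 + 2.270q = 184.407 - 3.563q → q* = 20.1154.
Height of the DWL triangle at q_m is SMC(q_m) − demand(q_m) = MEC(q_m) = 12.9770.
DWL = ½ × 2.2247 × 12.9770 = 14.4350.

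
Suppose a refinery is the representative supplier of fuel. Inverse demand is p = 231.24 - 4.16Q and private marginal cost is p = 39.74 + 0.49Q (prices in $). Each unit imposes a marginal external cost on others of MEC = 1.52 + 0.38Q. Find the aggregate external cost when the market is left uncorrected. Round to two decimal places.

$384.84

Market equilibrium (private): 39.74 + 0.49Q = 231.24 - 4.16Q → Q_m = 41.1828.
Total external cost = ∫₀^{Q_m} (1.52 + 0.38Q) dQ = 1.52×41.1828 + ½×0.38×41.1828² = 384.8422.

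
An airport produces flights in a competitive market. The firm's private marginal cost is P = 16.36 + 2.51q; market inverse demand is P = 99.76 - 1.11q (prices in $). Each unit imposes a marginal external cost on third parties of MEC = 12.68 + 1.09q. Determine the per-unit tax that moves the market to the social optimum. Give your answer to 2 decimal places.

Social marginal cost = private MC + MEC = 29.04 + 3.60q.
Set SMC = demand: 29.04 + 3.60q = 99.76 - 1.11q → q* = 15.0149.
The Pigouvian tax equals MEC at q*: 12.68 + 1.09×15.0149 = 29.0462.

tax = $29.05 per unit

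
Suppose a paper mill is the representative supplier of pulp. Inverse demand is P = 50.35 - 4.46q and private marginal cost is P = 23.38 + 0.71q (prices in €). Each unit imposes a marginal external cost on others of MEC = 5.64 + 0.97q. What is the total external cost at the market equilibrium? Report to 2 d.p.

Market equilibrium (private): 23.38 + 0.71q = 50.35 - 4.46q → q_m = 5.2166.
Total external cost = ∫₀^{q_m} (5.64 + 0.97q) dq = 5.64×5.2166 + ½×0.97×5.2166² = 42.6199.

€42.62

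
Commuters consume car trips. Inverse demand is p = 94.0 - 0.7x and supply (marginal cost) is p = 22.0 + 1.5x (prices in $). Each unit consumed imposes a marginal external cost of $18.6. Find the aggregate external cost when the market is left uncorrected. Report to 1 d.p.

$608.7

Market equilibrium (private): 22.0 + 1.5x = 94.0 - 0.7x → x_m = 32.7273.
Total external cost = MEC × x_m = 18.6 × 32.7273 = 608.7278.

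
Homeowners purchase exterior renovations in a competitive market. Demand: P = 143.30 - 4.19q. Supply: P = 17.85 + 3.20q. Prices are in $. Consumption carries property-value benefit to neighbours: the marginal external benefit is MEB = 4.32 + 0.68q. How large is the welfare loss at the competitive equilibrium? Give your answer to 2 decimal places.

DWL = $18.75

Market equilibrium (private): 17.85 + 3.20q = 143.30 - 4.19q → q_m = 16.9756.
Social marginal benefit = demand + MEB = 147.62 - 3.51q.
Set SMB = MC: 147.62 - 3.51q = 17.85 + 3.20q → q* = 19.3398.
The welfare-loss triangle has base |q_m − q*| and height MEB(q_m) (the vertical gap between SMB and MC is zero at q* and MEB at q_m).
DWL = ½ × 2.3642 × 15.8634 = 18.7521.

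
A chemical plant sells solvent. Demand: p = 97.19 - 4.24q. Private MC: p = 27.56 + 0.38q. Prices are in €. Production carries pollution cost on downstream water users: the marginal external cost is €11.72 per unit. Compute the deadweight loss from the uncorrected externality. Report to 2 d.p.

Market equilibrium (private): 27.56 + 0.38q = 97.19 - 4.24q → q_m = 15.0714.
Social marginal cost = private MC + MEC = 39.28 + 0.38q.
Set SMC = demand: 39.28 + 0.38q = 97.19 - 4.24q → q* = 12.5346.
The welfare-loss triangle has base |q_m − q*| and height MEC(q_m) (the vertical gap between SMC and demand is zero at q* and MEC at q_m).
DWL = ½ × 2.5368 × 11.7200 = 14.8656.

DWL = €14.87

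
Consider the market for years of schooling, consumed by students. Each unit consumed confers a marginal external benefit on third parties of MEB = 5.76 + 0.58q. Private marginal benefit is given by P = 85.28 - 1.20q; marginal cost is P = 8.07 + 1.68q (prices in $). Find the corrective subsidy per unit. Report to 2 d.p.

subsidy = $26.68 per unit

Social marginal benefit = demand + MEB = 91.04 - 0.62q.
Set SMB = MC: 91.04 - 0.62q = 8.07 + 1.68q → q* = 36.0739.
The Pigouvian subsidy equals MEB at q*: 5.76 + 0.58×36.0739 = 26.6829.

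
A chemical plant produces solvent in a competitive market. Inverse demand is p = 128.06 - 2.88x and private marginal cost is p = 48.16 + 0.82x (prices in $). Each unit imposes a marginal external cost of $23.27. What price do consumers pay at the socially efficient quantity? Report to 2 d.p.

Social marginal cost = private MC + MEC = 71.43 + 0.82x.
Set SMC = demand: 71.43 + 0.82x = 128.06 - 2.88x → x* = 15.3054.
Consumer price on the demand curve at x*: 128.06 − 2.88×15.3054 = 83.9804.

P = $83.98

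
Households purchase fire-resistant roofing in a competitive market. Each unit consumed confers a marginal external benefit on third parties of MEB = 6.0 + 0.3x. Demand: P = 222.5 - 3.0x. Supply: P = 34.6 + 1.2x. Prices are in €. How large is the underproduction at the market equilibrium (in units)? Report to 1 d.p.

5.0 units

Market equilibrium (private): 34.6 + 1.2x = 222.5 - 3.0x → x_m = 44.7381.
Social marginal benefit = demand + MEB = 228.5 - 2.7x.
Set SMB = MC: 228.5 - 2.7x = 34.6 + 1.2x → x* = 49.7179.
Gap = |44.7381 − 49.7179| = 4.9798.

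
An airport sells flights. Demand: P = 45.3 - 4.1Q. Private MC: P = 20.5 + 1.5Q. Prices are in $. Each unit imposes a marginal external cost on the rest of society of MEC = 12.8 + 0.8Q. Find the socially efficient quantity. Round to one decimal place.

Q* = 1.9

Social marginal cost = private MC + MEC = 33.3 + 2.3Q.
Set SMC = demand: 33.3 + 2.3Q = 45.3 - 4.1Q → Q* = 1.8750.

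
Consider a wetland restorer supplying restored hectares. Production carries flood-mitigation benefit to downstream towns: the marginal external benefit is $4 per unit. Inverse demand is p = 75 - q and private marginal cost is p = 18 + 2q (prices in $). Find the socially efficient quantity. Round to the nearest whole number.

q* = 20

Social marginal cost = private MC − MEB = 14 + 2q.
Set SMC = demand: 14 + 2q = 75 - q → q* = 20.3333.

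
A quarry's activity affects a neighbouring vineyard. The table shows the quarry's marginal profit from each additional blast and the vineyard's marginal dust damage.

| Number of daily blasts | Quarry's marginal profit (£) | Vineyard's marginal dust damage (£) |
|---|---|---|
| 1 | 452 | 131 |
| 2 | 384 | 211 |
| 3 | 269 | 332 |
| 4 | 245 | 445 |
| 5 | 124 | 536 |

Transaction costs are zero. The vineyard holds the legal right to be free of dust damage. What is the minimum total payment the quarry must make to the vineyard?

Efficient level: marginal profit ≥ marginal dust damage through level 2, so k* = 2.
With the vineyard holding the right, the quarry must at least compensate total damage at k*: 131 + 211 = 342.

£342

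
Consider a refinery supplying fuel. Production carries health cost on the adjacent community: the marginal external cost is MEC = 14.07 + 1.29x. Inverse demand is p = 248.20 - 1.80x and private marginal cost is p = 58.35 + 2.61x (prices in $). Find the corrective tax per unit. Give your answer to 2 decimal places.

Social marginal cost = private MC + MEC = 72.42 + 3.90x.
Set SMC = demand: 72.42 + 3.90x = 248.20 - 1.80x → x* = 30.8386.
The Pigouvian tax equals MEC at x*: 14.07 + 1.29×30.8386 = 53.8518.

tax = $53.85 per unit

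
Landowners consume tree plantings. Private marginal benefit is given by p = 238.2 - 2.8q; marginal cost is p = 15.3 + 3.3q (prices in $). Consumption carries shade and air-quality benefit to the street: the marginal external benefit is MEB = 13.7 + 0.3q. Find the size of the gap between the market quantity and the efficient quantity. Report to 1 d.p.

Market equilibrium (private): 15.3 + 3.3q = 238.2 - 2.8q → q_m = 36.5410.
Social marginal benefit = demand + MEB = 251.9 - 2.5q.
Set SMB = MC: 251.9 - 2.5q = 15.3 + 3.3q → q* = 40.7931.
Gap = |36.5410 − 40.7931| = 4.2521.

4.3 units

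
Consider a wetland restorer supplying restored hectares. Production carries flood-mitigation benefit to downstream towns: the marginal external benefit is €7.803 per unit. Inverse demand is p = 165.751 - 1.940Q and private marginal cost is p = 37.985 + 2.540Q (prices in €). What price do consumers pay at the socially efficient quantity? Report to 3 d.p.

Social marginal cost = private MC − MEB = 30.182 + 2.540Q.
Set SMC = demand: 30.182 + 2.540Q = 165.751 - 1.940Q → Q* = 30.2609.
Consumer price on the demand curve at Q*: 165.751 − 1.940×30.2609 = 107.0449.

P = €107.045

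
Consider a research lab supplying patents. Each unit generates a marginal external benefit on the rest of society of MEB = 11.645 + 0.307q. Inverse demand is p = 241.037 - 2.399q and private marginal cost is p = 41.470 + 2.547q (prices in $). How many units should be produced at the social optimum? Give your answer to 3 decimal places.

q* = 45.530

Social marginal cost = private MC − MEB = 29.825 + 2.240q.
Set SMC = demand: 29.825 + 2.240q = 241.037 - 2.399q → q* = 45.5296.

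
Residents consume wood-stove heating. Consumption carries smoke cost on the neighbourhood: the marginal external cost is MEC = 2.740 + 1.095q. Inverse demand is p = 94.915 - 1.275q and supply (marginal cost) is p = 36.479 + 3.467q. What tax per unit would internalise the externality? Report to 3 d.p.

tax = 13.188 per unit

Social marginal benefit = demand − MEC = 92.175 - 2.370q.
Set SMB = MC: 92.175 - 2.370q = 36.479 + 3.467q → q* = 9.5419.
The Pigouvian tax equals MEC at q*: 2.740 + 1.095×9.5419 = 13.1884.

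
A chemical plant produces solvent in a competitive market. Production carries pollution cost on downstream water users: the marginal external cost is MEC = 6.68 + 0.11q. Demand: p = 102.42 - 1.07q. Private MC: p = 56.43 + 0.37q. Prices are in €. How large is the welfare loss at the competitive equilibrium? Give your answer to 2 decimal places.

Market equilibrium (private): 56.43 + 0.37q = 102.42 - 1.07q → q_m = 31.9375.
Social marginal cost = private MC + MEC = 63.11 + 0.48q.
Set SMC = demand: 63.11 + 0.48q = 102.42 - 1.07q → q* = 25.3613.
Between q* and q_m the wedge SMC − demand runs linearly from 0 to MEC(q_m), so the loss is a triangle.
DWL = ½ × 6.5762 × 10.1931 = 33.5159.

DWL = €33.52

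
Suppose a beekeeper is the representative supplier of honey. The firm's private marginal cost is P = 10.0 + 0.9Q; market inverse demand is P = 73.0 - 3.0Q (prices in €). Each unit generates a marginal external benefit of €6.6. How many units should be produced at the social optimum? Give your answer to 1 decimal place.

Q* = 17.8

Social marginal cost = private MC − MEB = 3.4 + 0.9Q.
Set SMC = demand: 3.4 + 0.9Q = 73.0 - 3.0Q → Q* = 17.8462.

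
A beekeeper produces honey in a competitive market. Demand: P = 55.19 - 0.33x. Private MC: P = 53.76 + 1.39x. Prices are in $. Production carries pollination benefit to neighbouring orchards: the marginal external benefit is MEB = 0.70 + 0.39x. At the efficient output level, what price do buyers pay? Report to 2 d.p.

P = $54.66

Social marginal cost = private MC − MEB = 53.06 + x.
Set SMC = demand: 53.06 + x = 55.19 - 0.33x → x* = 1.6015.
Consumer price on the demand curve at x*: 55.19 − 0.33×1.6015 = 54.6615.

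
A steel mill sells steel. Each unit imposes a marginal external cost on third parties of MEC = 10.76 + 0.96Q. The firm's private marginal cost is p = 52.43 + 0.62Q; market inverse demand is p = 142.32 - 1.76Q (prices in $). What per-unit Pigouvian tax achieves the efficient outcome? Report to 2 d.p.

Social marginal cost = private MC + MEC = 63.19 + 1.58Q.
Set SMC = demand: 63.19 + 1.58Q = 142.32 - 1.76Q → Q* = 23.6916.
The Pigouvian tax equals MEC at Q*: 10.76 + 0.96×23.6916 = 33.5039.

tax = $33.50 per unit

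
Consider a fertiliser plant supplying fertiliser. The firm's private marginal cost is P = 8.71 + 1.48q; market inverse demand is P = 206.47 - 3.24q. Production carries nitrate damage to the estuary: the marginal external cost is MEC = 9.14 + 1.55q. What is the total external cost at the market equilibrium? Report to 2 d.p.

1743.44

Market equilibrium (private): 8.71 + 1.48q = 206.47 - 3.24q → q_m = 41.8983.
Total external cost = ∫₀^{q_m} (9.14 + 1.55q) dq = 9.14×41.8983 + ½×1.55×41.8983² = 1743.4378.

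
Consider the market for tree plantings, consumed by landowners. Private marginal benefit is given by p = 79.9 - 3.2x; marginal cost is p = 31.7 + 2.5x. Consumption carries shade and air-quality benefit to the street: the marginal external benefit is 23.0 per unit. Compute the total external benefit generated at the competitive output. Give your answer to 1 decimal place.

Market equilibrium (private): 31.7 + 2.5x = 79.9 - 3.2x → x_m = 8.4561.
Total external benefit = MEB × x_m = 23.0 × 8.4561 = 194.4903.

194.5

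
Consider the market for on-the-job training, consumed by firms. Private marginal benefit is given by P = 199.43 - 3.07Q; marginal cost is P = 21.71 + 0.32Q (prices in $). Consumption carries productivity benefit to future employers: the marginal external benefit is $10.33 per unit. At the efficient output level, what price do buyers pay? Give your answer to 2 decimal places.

P = $29.13

Social marginal benefit = demand + MEB = 209.76 - 3.07Q.
Set SMB = MC: 209.76 - 3.07Q = 21.71 + 0.32Q → Q* = 55.4720.
Consumer price on the demand curve at Q*: 199.43 − 3.07×55.4720 = 29.1310.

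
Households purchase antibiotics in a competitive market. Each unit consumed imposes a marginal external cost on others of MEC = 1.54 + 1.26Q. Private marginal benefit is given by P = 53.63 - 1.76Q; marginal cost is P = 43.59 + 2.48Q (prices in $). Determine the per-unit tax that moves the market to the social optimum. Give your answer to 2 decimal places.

tax = $3.49 per unit

Social marginal benefit = demand − MEC = 52.09 - 3.02Q.
Set SMB = MC: 52.09 - 3.02Q = 43.59 + 2.48Q → Q* = 1.5455.
The Pigouvian tax equals MEC at Q*: 1.54 + 1.26×1.5455 = 3.4873.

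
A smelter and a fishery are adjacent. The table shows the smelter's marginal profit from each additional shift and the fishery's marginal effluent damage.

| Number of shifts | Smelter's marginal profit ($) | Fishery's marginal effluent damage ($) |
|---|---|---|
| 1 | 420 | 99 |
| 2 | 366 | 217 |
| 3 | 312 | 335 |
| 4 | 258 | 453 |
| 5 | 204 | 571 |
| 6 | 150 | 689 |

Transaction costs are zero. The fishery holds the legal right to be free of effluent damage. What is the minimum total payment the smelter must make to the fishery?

Efficient level: marginal profit ≥ marginal effluent damage through level 2, so k* = 2.
With the fishery holding the right, the smelter must at least compensate total damage at k*: 99 + 217 = 316.

$316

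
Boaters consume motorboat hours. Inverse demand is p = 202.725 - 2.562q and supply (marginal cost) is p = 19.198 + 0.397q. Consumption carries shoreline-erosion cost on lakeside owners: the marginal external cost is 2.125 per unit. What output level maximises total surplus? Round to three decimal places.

Social marginal benefit = demand − MEC = 200.600 - 2.562q.
Set SMB = MC: 200.600 - 2.562q = 19.198 + 0.397q → q* = 61.3052.

q* = 61.305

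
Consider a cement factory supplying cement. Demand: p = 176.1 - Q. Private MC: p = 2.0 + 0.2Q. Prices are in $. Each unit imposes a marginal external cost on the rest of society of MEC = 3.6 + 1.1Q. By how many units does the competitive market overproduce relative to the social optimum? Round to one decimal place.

Market equilibrium (private): 2.0 + 0.2Q = 176.1 - Q → Q_m = 145.0833.
Social marginal cost = private MC + MEC = 5.6 + 1.3Q.
Set SMC = demand: 5.6 + 1.3Q = 176.1 - Q → Q* = 74.1304.
Gap = |145.0833 − 74.1304| = 70.9529.

71.0 units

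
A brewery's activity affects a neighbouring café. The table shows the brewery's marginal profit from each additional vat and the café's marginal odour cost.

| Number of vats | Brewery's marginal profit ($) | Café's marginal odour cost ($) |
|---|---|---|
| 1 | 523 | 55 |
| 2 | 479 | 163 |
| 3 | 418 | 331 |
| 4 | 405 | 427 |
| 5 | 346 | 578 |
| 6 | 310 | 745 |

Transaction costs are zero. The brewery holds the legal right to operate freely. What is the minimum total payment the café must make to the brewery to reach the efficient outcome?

$1061

Left alone the brewery would choose level 6 (marginal profit stays positive).
Efficient level: k* = 3 (marginal profit ≥ marginal odour cost through 3).
The café must at least cover the brewery's forgone profit from cutting 6→3: 405 + 346 + 310 = 1061.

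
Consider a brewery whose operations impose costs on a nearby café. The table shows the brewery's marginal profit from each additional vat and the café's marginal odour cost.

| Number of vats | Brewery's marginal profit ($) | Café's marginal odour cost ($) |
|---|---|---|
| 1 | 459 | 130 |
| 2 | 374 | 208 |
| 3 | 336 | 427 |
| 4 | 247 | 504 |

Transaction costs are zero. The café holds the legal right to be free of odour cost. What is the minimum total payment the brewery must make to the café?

Efficient level: marginal profit ≥ marginal odour cost through level 2, so k* = 2.
With the café holding the right, the brewery must at least compensate total damage at k*: 130 + 208 = 338.

$338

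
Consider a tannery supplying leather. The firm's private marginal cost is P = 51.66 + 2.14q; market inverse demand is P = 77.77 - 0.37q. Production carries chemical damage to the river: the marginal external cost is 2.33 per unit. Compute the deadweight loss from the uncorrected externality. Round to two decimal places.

DWL = 1.08

Market equilibrium (private): 51.66 + 2.14q = 77.77 - 0.37q → q_m = 10.4024.
Social marginal cost = private MC + MEC = 53.99 + 2.14q.
Set SMC = demand: 53.99 + 2.14q = 77.77 - 0.37q → q* = 9.4741.
Between q* and q_m the wedge SMC − demand runs linearly from 0 to MEC(q_m), so the loss is a triangle.
DWL = ½ × 0.9283 × 2.3300 = 1.0815.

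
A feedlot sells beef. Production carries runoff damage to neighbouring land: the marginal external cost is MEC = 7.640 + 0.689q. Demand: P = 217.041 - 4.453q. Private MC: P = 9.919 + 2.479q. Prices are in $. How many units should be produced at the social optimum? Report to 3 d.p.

q* = 26.175

Social marginal cost = private MC + MEC = 17.559 + 3.168q.
Set SMC = demand: 17.559 + 3.168q = 217.041 - 4.453q → q* = 26.1753.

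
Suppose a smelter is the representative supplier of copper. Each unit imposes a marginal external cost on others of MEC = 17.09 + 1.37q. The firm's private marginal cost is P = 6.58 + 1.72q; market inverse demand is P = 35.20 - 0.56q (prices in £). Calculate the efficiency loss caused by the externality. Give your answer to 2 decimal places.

DWL = £161.04

Market equilibrium (private): 6.58 + 1.72q = 35.20 - 0.56q → q_m = 12.5526.
Social marginal cost = private MC + MEC = 23.67 + 3.09q.
Set SMC = demand: 23.67 + 3.09q = 35.20 - 0.56q → q* = 3.1589.
The loss is the area between SMC and demand from q* to q_m; with linear curves that's a triangle of height MEC(q_m).
DWL = ½ × 9.3937 × 34.2871 = 161.0414.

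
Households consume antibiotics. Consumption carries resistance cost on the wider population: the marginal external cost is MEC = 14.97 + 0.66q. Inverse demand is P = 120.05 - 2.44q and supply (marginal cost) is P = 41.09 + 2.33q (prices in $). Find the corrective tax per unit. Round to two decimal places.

tax = $22.75 per unit

Social marginal benefit = demand − MEC = 105.08 - 3.10q.
Set SMB = MC: 105.08 - 3.10q = 41.09 + 2.33q → q* = 11.7845.
The Pigouvian tax equals MEC at q*: 14.97 + 0.66×11.7845 = 22.7478.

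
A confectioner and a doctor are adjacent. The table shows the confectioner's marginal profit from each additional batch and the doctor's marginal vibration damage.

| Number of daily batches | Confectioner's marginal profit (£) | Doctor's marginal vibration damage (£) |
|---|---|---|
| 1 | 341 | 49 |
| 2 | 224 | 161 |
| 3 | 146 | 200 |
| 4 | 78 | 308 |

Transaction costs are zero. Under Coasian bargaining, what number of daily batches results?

2

Bargaining reaches the level where marginal profit last exceeds marginal vibration damage.
That holds through level 2 (224 ≥ 161) but not at 3 (146 < 200).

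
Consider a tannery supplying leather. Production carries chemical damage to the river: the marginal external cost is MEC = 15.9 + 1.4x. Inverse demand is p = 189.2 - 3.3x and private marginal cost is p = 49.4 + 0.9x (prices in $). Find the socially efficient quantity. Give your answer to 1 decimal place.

Social marginal cost = private MC + MEC = 65.3 + 2.3x.
Set SMC = demand: 65.3 + 2.3x = 189.2 - 3.3x → x* = 22.1250.

x* = 22.1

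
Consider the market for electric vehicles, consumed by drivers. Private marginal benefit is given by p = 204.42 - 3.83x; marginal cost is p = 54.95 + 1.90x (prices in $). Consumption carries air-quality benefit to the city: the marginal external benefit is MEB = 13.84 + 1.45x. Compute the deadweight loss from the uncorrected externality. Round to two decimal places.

DWL = $311.82

Market equilibrium (private): 54.95 + 1.90x = 204.42 - 3.83x → x_m = 26.0855.
Social marginal benefit = demand + MEB = 218.26 - 2.38x.
Set SMB = MC: 218.26 - 2.38x = 54.95 + 1.90x → x* = 38.1565.
Height of the DWL triangle at x_m is SMB(x_m) − MC(x_m) = MEB(x_m) = 51.6640.
DWL = ½ × 12.0710 × 51.6640 = 311.8181.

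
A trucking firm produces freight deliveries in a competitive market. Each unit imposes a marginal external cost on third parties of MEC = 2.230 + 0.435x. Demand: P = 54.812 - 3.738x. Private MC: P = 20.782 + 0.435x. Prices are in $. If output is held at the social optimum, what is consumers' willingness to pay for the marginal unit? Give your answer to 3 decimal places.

Social marginal cost = private MC + MEC = 23.012 + 0.870x.
Set SMC = demand: 23.012 + 0.870x = 54.812 - 3.738x → x* = 6.9010.
Consumer price on the demand curve at x*: 54.812 − 3.738×6.9010 = 29.0161.

P = $29.016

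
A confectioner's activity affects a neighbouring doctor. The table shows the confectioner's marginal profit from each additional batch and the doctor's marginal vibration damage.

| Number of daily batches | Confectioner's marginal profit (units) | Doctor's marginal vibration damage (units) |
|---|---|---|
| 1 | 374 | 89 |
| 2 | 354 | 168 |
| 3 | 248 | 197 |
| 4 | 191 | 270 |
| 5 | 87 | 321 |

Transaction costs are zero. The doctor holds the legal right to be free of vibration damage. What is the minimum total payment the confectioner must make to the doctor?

454

Efficient level: marginal profit ≥ marginal vibration damage through level 3, so k* = 3.
With the doctor holding the right, the confectioner must at least compensate total damage at k*: 89 + 168 + 197 = 454.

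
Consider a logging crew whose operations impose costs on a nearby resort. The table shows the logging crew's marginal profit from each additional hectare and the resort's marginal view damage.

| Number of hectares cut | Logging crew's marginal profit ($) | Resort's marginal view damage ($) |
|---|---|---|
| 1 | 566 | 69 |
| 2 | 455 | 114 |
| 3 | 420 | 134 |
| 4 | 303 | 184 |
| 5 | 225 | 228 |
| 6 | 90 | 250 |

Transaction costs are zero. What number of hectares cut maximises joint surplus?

Bargaining reaches the level where marginal profit last exceeds marginal view damage.
That holds through level 4 (303 ≥ 184) but not at 5 (225 < 228).

4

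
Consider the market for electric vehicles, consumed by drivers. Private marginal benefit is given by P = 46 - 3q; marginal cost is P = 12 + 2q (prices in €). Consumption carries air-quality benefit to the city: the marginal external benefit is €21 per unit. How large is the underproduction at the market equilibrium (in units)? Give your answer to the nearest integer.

4 units

Market equilibrium (private): 12 + 2q = 46 - 3q → q_m = 6.8000.
Social marginal benefit = demand + MEB = 67 - 3q.
Set SMB = MC: 67 - 3q = 12 + 2q → q* = 11.0000.
Gap = |6.8000 − 11.0000| = 4.2000.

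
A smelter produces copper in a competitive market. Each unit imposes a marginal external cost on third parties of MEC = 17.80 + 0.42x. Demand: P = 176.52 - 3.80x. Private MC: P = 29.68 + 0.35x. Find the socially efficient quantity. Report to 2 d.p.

Social marginal cost = private MC + MEC = 47.48 + 0.77x.
Set SMC = demand: 47.48 + 0.77x = 176.52 - 3.80x → x* = 28.2363.

x* = 28.24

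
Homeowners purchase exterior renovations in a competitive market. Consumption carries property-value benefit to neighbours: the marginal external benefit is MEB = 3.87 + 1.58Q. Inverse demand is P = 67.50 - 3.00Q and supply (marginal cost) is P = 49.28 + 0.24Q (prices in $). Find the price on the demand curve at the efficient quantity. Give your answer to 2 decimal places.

Social marginal benefit = demand + MEB = 71.37 - 1.42Q.
Set SMB = MC: 71.37 - 1.42Q = 49.28 + 0.24Q → Q* = 13.3072.
Consumer price on the demand curve at Q*: 67.50 − 3.00×13.3072 = 27.5784.

P = $27.58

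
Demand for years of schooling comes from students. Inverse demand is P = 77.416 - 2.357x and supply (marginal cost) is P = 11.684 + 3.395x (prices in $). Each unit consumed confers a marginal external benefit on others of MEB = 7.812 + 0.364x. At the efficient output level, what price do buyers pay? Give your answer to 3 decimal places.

Social marginal benefit = demand + MEB = 85.228 - 1.993x.
Set SMB = MC: 85.228 - 1.993x = 11.684 + 3.395x → x* = 13.6496.
Consumer price on the demand curve at x*: 77.416 − 2.357×13.6496 = 45.2439.

P = $45.244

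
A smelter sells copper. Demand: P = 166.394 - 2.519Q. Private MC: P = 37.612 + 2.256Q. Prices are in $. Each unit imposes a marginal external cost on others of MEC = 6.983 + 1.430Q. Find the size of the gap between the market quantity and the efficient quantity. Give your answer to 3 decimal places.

7.341 units

Market equilibrium (private): 37.612 + 2.256Q = 166.394 - 2.519Q → Q_m = 26.9701.
Social marginal cost = private MC + MEC = 44.595 + 3.686Q.
Set SMC = demand: 44.595 + 3.686Q = 166.394 - 2.519Q → Q* = 19.6292.
Gap = |26.9701 − 19.6292| = 7.3409.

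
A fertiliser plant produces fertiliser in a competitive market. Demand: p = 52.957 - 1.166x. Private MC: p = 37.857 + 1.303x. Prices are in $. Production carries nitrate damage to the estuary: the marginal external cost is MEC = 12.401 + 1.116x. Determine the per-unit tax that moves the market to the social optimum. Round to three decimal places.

Social marginal cost = private MC + MEC = 50.258 + 2.419x.
Set SMC = demand: 50.258 + 2.419x = 52.957 - 1.166x → x* = 0.7529.
The Pigouvian tax equals MEC at x*: 12.401 + 1.116×0.7529 = 13.2412.

tax = $13.241 per unit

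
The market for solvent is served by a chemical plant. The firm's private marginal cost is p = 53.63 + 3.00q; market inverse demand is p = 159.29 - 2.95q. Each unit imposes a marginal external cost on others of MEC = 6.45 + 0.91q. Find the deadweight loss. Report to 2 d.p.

DWL = 37.26

Market equilibrium (private): 53.63 + 3.00q = 159.29 - 2.95q → q_m = 17.7580.
Social marginal cost = private MC + MEC = 60.08 + 3.91q.
Set SMC = demand: 60.08 + 3.91q = 159.29 - 2.95q → q* = 14.4621.
The welfare-loss triangle has base |q_m − q*| and height MEC(q_m) (the vertical gap between SMC and demand is zero at q* and MEC at q_m).
DWL = ½ × 3.2959 × 22.6098 = 37.2598.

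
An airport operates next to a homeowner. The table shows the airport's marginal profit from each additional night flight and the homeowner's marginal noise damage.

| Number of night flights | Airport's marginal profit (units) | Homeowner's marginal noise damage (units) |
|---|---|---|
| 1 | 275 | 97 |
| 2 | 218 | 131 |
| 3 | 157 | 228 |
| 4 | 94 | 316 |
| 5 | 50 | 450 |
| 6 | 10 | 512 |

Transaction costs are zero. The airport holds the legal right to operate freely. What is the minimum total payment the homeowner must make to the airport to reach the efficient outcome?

Left alone the airport would choose level 6 (marginal profit stays positive).
Efficient level: k* = 2 (marginal profit ≥ marginal noise damage through 2).
The homeowner must at least cover the airport's forgone profit from cutting 6→2: 157 + 94 + 50 + 10 = 311.

311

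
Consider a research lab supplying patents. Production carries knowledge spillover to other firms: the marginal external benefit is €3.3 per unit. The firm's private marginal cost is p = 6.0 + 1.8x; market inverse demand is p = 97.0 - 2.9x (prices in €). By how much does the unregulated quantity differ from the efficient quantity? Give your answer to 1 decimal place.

0.7 units

Market equilibrium (private): 6.0 + 1.8x = 97.0 - 2.9x → x_m = 19.3617.
Social marginal cost = private MC − MEB = 2.7 + 1.8x.
Set SMC = demand: 2.7 + 1.8x = 97.0 - 2.9x → x* = 20.0638.
Gap = |19.3617 − 20.0638| = 0.7021.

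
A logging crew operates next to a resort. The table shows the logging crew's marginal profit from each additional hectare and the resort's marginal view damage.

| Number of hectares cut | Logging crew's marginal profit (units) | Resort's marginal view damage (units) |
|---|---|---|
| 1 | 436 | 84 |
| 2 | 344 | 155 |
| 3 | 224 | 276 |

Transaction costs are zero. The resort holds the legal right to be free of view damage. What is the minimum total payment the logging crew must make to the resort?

239

Efficient level: marginal profit ≥ marginal view damage through level 2, so k* = 2.
With the resort holding the right, the logging crew must at least compensate total damage at k*: 84 + 155 = 239.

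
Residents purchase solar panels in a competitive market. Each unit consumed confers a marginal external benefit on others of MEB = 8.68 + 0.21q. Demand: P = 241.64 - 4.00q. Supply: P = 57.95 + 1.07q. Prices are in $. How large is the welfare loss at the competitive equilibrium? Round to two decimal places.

DWL = $27.30

Market equilibrium (private): 57.95 + 1.07q = 241.64 - 4.00q → q_m = 36.2308.
Social marginal benefit = demand + MEB = 250.32 - 3.79q.
Set SMB = MC: 250.32 - 3.79q = 57.95 + 1.07q → q* = 39.5823.
Height of the DWL triangle at q_m is SMB(q_m) − MC(q_m) = MEB(q_m) = 16.2885.
DWL = ½ × 3.3515 × 16.2885 = 27.2955.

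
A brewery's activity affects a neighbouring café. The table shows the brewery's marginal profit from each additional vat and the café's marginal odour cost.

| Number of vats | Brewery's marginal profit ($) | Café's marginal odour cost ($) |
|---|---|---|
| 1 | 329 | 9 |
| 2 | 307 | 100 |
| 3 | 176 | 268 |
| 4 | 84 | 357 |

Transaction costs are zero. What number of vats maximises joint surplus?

Bargaining reaches the level where marginal profit last exceeds marginal odour cost.
That holds through level 2 (307 ≥ 100) but not at 3 (176 < 268).

2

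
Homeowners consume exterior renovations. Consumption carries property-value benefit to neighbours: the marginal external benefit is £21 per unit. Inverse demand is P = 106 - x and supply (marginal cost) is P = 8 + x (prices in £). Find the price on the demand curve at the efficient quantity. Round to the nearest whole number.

Social marginal benefit = demand + MEB = 127 - x.
Set SMB = MC: 127 - x = 8 + x → x* = 59.5000.
Consumer price on the demand curve at x*: 106 − 1×59.5000 = 46.5000.

P = £47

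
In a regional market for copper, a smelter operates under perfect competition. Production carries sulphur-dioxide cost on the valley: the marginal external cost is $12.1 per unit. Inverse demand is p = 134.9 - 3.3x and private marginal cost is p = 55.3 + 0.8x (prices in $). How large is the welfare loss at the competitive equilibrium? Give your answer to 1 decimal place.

Market equilibrium (private): 55.3 + 0.8x = 134.9 - 3.3x → x_m = 19.4146.
Social marginal cost = private MC + MEC = 67.4 + 0.8x.
Set SMC = demand: 67.4 + 0.8x = 134.9 - 3.3x → x* = 16.4634.
The welfare-loss triangle has base |x_m − x*| and height MEC(x_m) (the vertical gap between SMC and demand is zero at x* and MEC at x_m).
DWL = ½ × 2.9512 × 12.1000 = 17.8548.

DWL = $17.9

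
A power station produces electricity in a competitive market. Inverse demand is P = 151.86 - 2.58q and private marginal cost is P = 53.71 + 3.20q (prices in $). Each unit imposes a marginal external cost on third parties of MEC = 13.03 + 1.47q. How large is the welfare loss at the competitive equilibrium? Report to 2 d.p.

DWL = $99.54

Market equilibrium (private): 53.71 + 3.20q = 151.86 - 2.58q → q_m = 16.9810.
Social marginal cost = private MC + MEC = 66.74 + 4.67q.
Set SMC = demand: 66.74 + 4.67q = 151.86 - 2.58q → q* = 11.7407.
The loss is the area between SMC and demand from q* to q_m; with linear curves that's a triangle of height MEC(q_m).
DWL = ½ × 5.2403 × 37.9920 = 99.5447.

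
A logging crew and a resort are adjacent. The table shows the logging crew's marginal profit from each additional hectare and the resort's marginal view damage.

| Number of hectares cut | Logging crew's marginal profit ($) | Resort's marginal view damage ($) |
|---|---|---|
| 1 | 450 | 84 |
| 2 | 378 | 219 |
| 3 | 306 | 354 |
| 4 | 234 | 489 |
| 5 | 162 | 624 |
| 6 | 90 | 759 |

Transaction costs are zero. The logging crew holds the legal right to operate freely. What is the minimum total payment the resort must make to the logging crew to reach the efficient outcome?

$792

Left alone the logging crew would choose level 6 (marginal profit stays positive).
Efficient level: k* = 2 (marginal profit ≥ marginal view damage through 2).
The resort must at least cover the logging crew's forgone profit from cutting 6→2: 306 + 234 + 162 + 90 = 792.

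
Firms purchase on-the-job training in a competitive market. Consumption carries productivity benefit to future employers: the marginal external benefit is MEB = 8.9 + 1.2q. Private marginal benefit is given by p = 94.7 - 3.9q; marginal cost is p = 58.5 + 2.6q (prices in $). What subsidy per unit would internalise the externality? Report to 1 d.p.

subsidy = $19.1 per unit

Social marginal benefit = demand + MEB = 103.6 - 2.7q.
Set SMB = MC: 103.6 - 2.7q = 58.5 + 2.6q → q* = 8.5094.
The Pigouvian subsidy equals MEB at q*: 8.9 + 1.2×8.5094 = 19.1113.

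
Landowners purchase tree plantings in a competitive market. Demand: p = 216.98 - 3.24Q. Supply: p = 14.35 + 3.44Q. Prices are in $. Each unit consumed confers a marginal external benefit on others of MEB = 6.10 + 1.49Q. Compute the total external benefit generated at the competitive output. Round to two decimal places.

Market equilibrium (private): 14.35 + 3.44Q = 216.98 - 3.24Q → Q_m = 30.3338.
Total external benefit = ∫₀^{Q_m} (6.10 + 1.49Q) dQ = 6.10×30.3338 + ½×1.49×30.3338² = 870.5400.

$870.54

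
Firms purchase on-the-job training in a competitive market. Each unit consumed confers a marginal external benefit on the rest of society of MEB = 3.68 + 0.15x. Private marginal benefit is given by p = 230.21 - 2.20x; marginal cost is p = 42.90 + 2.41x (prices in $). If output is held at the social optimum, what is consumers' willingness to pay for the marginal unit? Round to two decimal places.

Social marginal benefit = demand + MEB = 233.89 - 2.05x.
Set SMB = MC: 233.89 - 2.05x = 42.90 + 2.41x → x* = 42.8229.
Consumer price on the demand curve at x*: 230.21 − 2.20×42.8229 = 135.9996.

P = $136.00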